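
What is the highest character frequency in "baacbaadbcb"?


Input: baacbaadbcb
Character counts:
  'a': 4
  'b': 4
  'c': 2
  'd': 1
Maximum frequency: 4

4


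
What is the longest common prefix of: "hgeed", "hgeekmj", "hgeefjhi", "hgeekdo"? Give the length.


Words: hgeed, hgeekmj, hgeefjhi, hgeekdo
  Position 0: all 'h' => match
  Position 1: all 'g' => match
  Position 2: all 'e' => match
  Position 3: all 'e' => match
  Position 4: ('d', 'k', 'f', 'k') => mismatch, stop
LCP = "hgee" (length 4)

4


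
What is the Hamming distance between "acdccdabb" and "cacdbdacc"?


Comparing "acdccdabb" and "cacdbdacc" position by position:
  Position 0: 'a' vs 'c' => differ
  Position 1: 'c' vs 'a' => differ
  Position 2: 'd' vs 'c' => differ
  Position 3: 'c' vs 'd' => differ
  Position 4: 'c' vs 'b' => differ
  Position 5: 'd' vs 'd' => same
  Position 6: 'a' vs 'a' => same
  Position 7: 'b' vs 'c' => differ
  Position 8: 'b' vs 'c' => differ
Total differences (Hamming distance): 7

7


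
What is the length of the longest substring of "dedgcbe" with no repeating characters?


Input: "dedgcbe"
Sliding window (track last position of each char):
  Position 0 ('d'): window [0,0] length 1 -- new best
  Position 1 ('e'): window [0,1] length 2 -- new best
  Position 2 ('d'): repeat (last at 0), move window start to 1
  Position 2 ('d'): window [1,2] length 2
  Position 3 ('g'): window [1,3] length 3 -- new best
  Position 4 ('c'): window [1,4] length 4 -- new best
  Position 5 ('b'): window [1,5] length 5 -- new best
  Position 6 ('e'): repeat (last at 1), move window start to 2
  Position 6 ('e'): window [2,6] length 5
Longest substring with no repeats: "edgcb" with length 5

5


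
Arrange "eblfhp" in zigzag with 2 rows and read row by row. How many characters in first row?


Zigzag "eblfhp" into 2 rows:
Placing characters:
  'e' => row 0
  'b' => row 1
  'l' => row 0
  'f' => row 1
  'h' => row 0
  'p' => row 1
Rows:
  Row 0: "elh"
  Row 1: "bfp"
First row length: 3

3


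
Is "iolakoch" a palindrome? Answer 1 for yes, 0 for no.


Input: iolakoch
Reversed: hcokaloi
  Compare pos 0 ('i') with pos 7 ('h'): MISMATCH
  Compare pos 1 ('o') with pos 6 ('c'): MISMATCH
  Compare pos 2 ('l') with pos 5 ('o'): MISMATCH
  Compare pos 3 ('a') with pos 4 ('k'): MISMATCH
Result: not a palindrome

0


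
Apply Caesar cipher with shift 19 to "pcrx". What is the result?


Caesar cipher: shift "pcrx" by 19
  'p' (pos 15) + 19 = pos 8 = 'i'
  'c' (pos 2) + 19 = pos 21 = 'v'
  'r' (pos 17) + 19 = pos 10 = 'k'
  'x' (pos 23) + 19 = pos 16 = 'q'
Result: ivkq

ivkq


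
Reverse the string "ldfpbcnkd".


Input: ldfpbcnkd
Reading characters right to left:
  Position 8: 'd'
  Position 7: 'k'
  Position 6: 'n'
  Position 5: 'c'
  Position 4: 'b'
  Position 3: 'p'
  Position 2: 'f'
  Position 1: 'd'
  Position 0: 'l'
Reversed: dkncbpfdl

dkncbpfdl


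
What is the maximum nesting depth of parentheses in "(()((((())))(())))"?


Input: "(()((((())))(())))"
Tracking depth:
  Position 0 '(': depth becomes 1
  Position 1 '(': depth becomes 2
  Position 2 ')': depth becomes 1
  Position 3 '(': depth becomes 2
  Position 4 '(': depth becomes 3
  Position 5 '(': depth becomes 4
  Position 6 '(': depth becomes 5
  Position 7 '(': depth becomes 6
  Position 8 ')': depth becomes 5
  Position 9 ')': depth becomes 4
  Position 10 ')': depth becomes 3
  Position 11 ')': depth becomes 2
  Position 12 '(': depth becomes 3
  Position 13 '(': depth becomes 4
  Position 14 ')': depth becomes 3
  Position 15 ')': depth becomes 2
  Position 16 ')': depth becomes 1
  Position 17 ')': depth becomes 0
Maximum depth reached: 6

6


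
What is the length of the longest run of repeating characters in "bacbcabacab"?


Input: "bacbcabacab"
Scanning for longest run:
  Position 1 ('a'): new char, reset run to 1
  Position 2 ('c'): new char, reset run to 1
  Position 3 ('b'): new char, reset run to 1
  Position 4 ('c'): new char, reset run to 1
  Position 5 ('a'): new char, reset run to 1
  Position 6 ('b'): new char, reset run to 1
  Position 7 ('a'): new char, reset run to 1
  Position 8 ('c'): new char, reset run to 1
  Position 9 ('a'): new char, reset run to 1
  Position 10 ('b'): new char, reset run to 1
Longest run: 'b' with length 1

1


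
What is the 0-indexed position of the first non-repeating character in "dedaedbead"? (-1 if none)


Input: dedaedbead
Character frequencies:
  'a': 2
  'b': 1
  'd': 4
  'e': 3
Scanning left to right for freq == 1:
  Position 0 ('d'): freq=4, skip
  Position 1 ('e'): freq=3, skip
  Position 2 ('d'): freq=4, skip
  Position 3 ('a'): freq=2, skip
  Position 4 ('e'): freq=3, skip
  Position 5 ('d'): freq=4, skip
  Position 6 ('b'): unique! => answer = 6

6


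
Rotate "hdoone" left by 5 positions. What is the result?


Input: "hdoone", rotate left by 5
First 5 characters: "hdoon"
Remaining characters: "e"
Concatenate remaining + first: "e" + "hdoon" = "ehdoon"

ehdoon


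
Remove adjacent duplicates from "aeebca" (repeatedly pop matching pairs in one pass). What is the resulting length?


Input: aeebca
Stack-based adjacent duplicate removal:
  Read 'a': push. Stack: a
  Read 'e': push. Stack: ae
  Read 'e': matches stack top 'e' => pop. Stack: a
  Read 'b': push. Stack: ab
  Read 'c': push. Stack: abc
  Read 'a': push. Stack: abca
Final stack: "abca" (length 4)

4


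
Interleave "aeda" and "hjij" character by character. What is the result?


Interleaving "aeda" and "hjij":
  Position 0: 'a' from first, 'h' from second => "ah"
  Position 1: 'e' from first, 'j' from second => "ej"
  Position 2: 'd' from first, 'i' from second => "di"
  Position 3: 'a' from first, 'j' from second => "aj"
Result: ahejdiaj

ahejdiaj


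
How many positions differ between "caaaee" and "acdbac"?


Comparing "caaaee" and "acdbac" position by position:
  Position 0: 'c' vs 'a' => DIFFER
  Position 1: 'a' vs 'c' => DIFFER
  Position 2: 'a' vs 'd' => DIFFER
  Position 3: 'a' vs 'b' => DIFFER
  Position 4: 'e' vs 'a' => DIFFER
  Position 5: 'e' vs 'c' => DIFFER
Positions that differ: 6

6


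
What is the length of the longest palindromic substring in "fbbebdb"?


Input: "fbbebdb"
Checking substrings for palindromes:
  [2:5] "beb" (len 3) => palindrome
  [4:7] "bdb" (len 3) => palindrome
  [1:3] "bb" (len 2) => palindrome
Longest palindromic substring: "beb" with length 3

3


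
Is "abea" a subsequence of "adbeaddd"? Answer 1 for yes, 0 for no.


Check if "abea" is a subsequence of "adbeaddd"
Greedy scan:
  Position 0 ('a'): matches sub[0] = 'a'
  Position 1 ('d'): no match needed
  Position 2 ('b'): matches sub[1] = 'b'
  Position 3 ('e'): matches sub[2] = 'e'
  Position 4 ('a'): matches sub[3] = 'a'
  Position 5 ('d'): no match needed
  Position 6 ('d'): no match needed
  Position 7 ('d'): no match needed
All 4 characters matched => is a subsequence

1


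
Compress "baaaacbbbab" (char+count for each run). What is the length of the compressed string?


Input: baaaacbbbab
Runs:
  'b' x 1 => "b1"
  'a' x 4 => "a4"
  'c' x 1 => "c1"
  'b' x 3 => "b3"
  'a' x 1 => "a1"
  'b' x 1 => "b1"
Compressed: "b1a4c1b3a1b1"
Compressed length: 12

12


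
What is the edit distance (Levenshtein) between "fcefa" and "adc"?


Computing edit distance: "fcefa" -> "adc"
DP table:
           a    d    c
      0    1    2    3
  f   1    1    2    3
  c   2    2    2    2
  e   3    3    3    3
  f   4    4    4    4
  a   5    4    5    5
Edit distance = dp[5][3] = 5

5


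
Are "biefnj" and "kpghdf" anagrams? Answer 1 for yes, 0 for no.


Strings: "biefnj", "kpghdf"
Sorted first:  befijn
Sorted second: dfghkp
Differ at position 0: 'b' vs 'd' => not anagrams

0


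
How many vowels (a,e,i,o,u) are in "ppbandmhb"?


Input: ppbandmhb
Checking each character:
  'p' at position 0: consonant
  'p' at position 1: consonant
  'b' at position 2: consonant
  'a' at position 3: vowel (running total: 1)
  'n' at position 4: consonant
  'd' at position 5: consonant
  'm' at position 6: consonant
  'h' at position 7: consonant
  'b' at position 8: consonant
Total vowels: 1

1


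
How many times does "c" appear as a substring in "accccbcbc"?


Searching for "c" in "accccbcbc"
Scanning each position:
  Position 0: "a" => no
  Position 1: "c" => MATCH
  Position 2: "c" => MATCH
  Position 3: "c" => MATCH
  Position 4: "c" => MATCH
  Position 5: "b" => no
  Position 6: "c" => MATCH
  Position 7: "b" => no
  Position 8: "c" => MATCH
Total occurrences: 6

6


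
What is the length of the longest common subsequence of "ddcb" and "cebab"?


LCS of "ddcb" and "cebab"
DP table:
           c    e    b    a    b
      0    0    0    0    0    0
  d   0    0    0    0    0    0
  d   0    0    0    0    0    0
  c   0    1    1    1    1    1
  b   0    1    1    2    2    2
LCS length = dp[4][5] = 2

2


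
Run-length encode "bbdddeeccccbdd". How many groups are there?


Input: bbdddeeccccbdd
Scanning for consecutive runs:
  Group 1: 'b' x 2 (positions 0-1)
  Group 2: 'd' x 3 (positions 2-4)
  Group 3: 'e' x 2 (positions 5-6)
  Group 4: 'c' x 4 (positions 7-10)
  Group 5: 'b' x 1 (positions 11-11)
  Group 6: 'd' x 2 (positions 12-13)
Total groups: 6

6


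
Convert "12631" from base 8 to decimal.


Input: "12631" in base 8
Positional expansion:
  Digit '1' (value 1) x 8^4 = 4096
  Digit '2' (value 2) x 8^3 = 1024
  Digit '6' (value 6) x 8^2 = 384
  Digit '3' (value 3) x 8^1 = 24
  Digit '1' (value 1) x 8^0 = 1
Sum = 5529

5529


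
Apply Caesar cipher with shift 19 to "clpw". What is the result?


Caesar cipher: shift "clpw" by 19
  'c' (pos 2) + 19 = pos 21 = 'v'
  'l' (pos 11) + 19 = pos 4 = 'e'
  'p' (pos 15) + 19 = pos 8 = 'i'
  'w' (pos 22) + 19 = pos 15 = 'p'
Result: veip

veip


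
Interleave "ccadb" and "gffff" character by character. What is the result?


Interleaving "ccadb" and "gffff":
  Position 0: 'c' from first, 'g' from second => "cg"
  Position 1: 'c' from first, 'f' from second => "cf"
  Position 2: 'a' from first, 'f' from second => "af"
  Position 3: 'd' from first, 'f' from second => "df"
  Position 4: 'b' from first, 'f' from second => "bf"
Result: cgcfafdfbf

cgcfafdfbf


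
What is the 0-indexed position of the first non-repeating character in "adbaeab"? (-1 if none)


Input: adbaeab
Character frequencies:
  'a': 3
  'b': 2
  'd': 1
  'e': 1
Scanning left to right for freq == 1:
  Position 0 ('a'): freq=3, skip
  Position 1 ('d'): unique! => answer = 1

1


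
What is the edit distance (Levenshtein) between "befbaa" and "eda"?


Computing edit distance: "befbaa" -> "eda"
DP table:
           e    d    a
      0    1    2    3
  b   1    1    2    3
  e   2    1    2    3
  f   3    2    2    3
  b   4    3    3    3
  a   5    4    4    3
  a   6    5    5    4
Edit distance = dp[6][3] = 4

4


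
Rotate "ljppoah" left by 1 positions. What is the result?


Input: "ljppoah", rotate left by 1
First 1 characters: "l"
Remaining characters: "jppoah"
Concatenate remaining + first: "jppoah" + "l" = "jppoahl"

jppoahl


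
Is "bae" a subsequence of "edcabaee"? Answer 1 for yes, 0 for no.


Check if "bae" is a subsequence of "edcabaee"
Greedy scan:
  Position 0 ('e'): no match needed
  Position 1 ('d'): no match needed
  Position 2 ('c'): no match needed
  Position 3 ('a'): no match needed
  Position 4 ('b'): matches sub[0] = 'b'
  Position 5 ('a'): matches sub[1] = 'a'
  Position 6 ('e'): matches sub[2] = 'e'
  Position 7 ('e'): no match needed
All 3 characters matched => is a subsequence

1


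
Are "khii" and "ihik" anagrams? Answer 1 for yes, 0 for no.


Strings: "khii", "ihik"
Sorted first:  hiik
Sorted second: hiik
Sorted forms match => anagrams

1


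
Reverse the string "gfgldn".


Input: gfgldn
Reading characters right to left:
  Position 5: 'n'
  Position 4: 'd'
  Position 3: 'l'
  Position 2: 'g'
  Position 1: 'f'
  Position 0: 'g'
Reversed: ndlgfg

ndlgfg


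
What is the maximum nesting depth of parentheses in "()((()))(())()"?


Input: "()((()))(())()"
Tracking depth:
  Position 0 '(': depth becomes 1
  Position 1 ')': depth becomes 0
  Position 2 '(': depth becomes 1
  Position 3 '(': depth becomes 2
  Position 4 '(': depth becomes 3
  Position 5 ')': depth becomes 2
  Position 6 ')': depth becomes 1
  Position 7 ')': depth becomes 0
  Position 8 '(': depth becomes 1
  Position 9 '(': depth becomes 2
  Position 10 ')': depth becomes 1
  Position 11 ')': depth becomes 0
  Position 12 '(': depth becomes 1
  Position 13 ')': depth becomes 0
Maximum depth reached: 3

3


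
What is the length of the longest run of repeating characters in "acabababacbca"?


Input: "acabababacbca"
Scanning for longest run:
  Position 1 ('c'): new char, reset run to 1
  Position 2 ('a'): new char, reset run to 1
  Position 3 ('b'): new char, reset run to 1
  Position 4 ('a'): new char, reset run to 1
  Position 5 ('b'): new char, reset run to 1
  Position 6 ('a'): new char, reset run to 1
  Position 7 ('b'): new char, reset run to 1
  Position 8 ('a'): new char, reset run to 1
  Position 9 ('c'): new char, reset run to 1
  Position 10 ('b'): new char, reset run to 1
  Position 11 ('c'): new char, reset run to 1
  Position 12 ('a'): new char, reset run to 1
Longest run: 'a' with length 1

1


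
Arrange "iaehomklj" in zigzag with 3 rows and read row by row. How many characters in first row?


Zigzag "iaehomklj" into 3 rows:
Placing characters:
  'i' => row 0
  'a' => row 1
  'e' => row 2
  'h' => row 1
  'o' => row 0
  'm' => row 1
  'k' => row 2
  'l' => row 1
  'j' => row 0
Rows:
  Row 0: "ioj"
  Row 1: "ahml"
  Row 2: "ek"
First row length: 3

3


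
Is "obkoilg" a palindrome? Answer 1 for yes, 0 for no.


Input: obkoilg
Reversed: gliokbo
  Compare pos 0 ('o') with pos 6 ('g'): MISMATCH
  Compare pos 1 ('b') with pos 5 ('l'): MISMATCH
  Compare pos 2 ('k') with pos 4 ('i'): MISMATCH
Result: not a palindrome

0


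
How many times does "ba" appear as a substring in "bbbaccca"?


Searching for "ba" in "bbbaccca"
Scanning each position:
  Position 0: "bb" => no
  Position 1: "bb" => no
  Position 2: "ba" => MATCH
  Position 3: "ac" => no
  Position 4: "cc" => no
  Position 5: "cc" => no
  Position 6: "ca" => no
Total occurrences: 1

1


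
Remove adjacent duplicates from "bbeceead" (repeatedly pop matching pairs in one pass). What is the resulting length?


Input: bbeceead
Stack-based adjacent duplicate removal:
  Read 'b': push. Stack: b
  Read 'b': matches stack top 'b' => pop. Stack: (empty)
  Read 'e': push. Stack: e
  Read 'c': push. Stack: ec
  Read 'e': push. Stack: ece
  Read 'e': matches stack top 'e' => pop. Stack: ec
  Read 'a': push. Stack: eca
  Read 'd': push. Stack: ecad
Final stack: "ecad" (length 4)

4


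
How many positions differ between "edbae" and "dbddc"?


Comparing "edbae" and "dbddc" position by position:
  Position 0: 'e' vs 'd' => DIFFER
  Position 1: 'd' vs 'b' => DIFFER
  Position 2: 'b' vs 'd' => DIFFER
  Position 3: 'a' vs 'd' => DIFFER
  Position 4: 'e' vs 'c' => DIFFER
Positions that differ: 5

5


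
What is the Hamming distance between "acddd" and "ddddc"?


Comparing "acddd" and "ddddc" position by position:
  Position 0: 'a' vs 'd' => differ
  Position 1: 'c' vs 'd' => differ
  Position 2: 'd' vs 'd' => same
  Position 3: 'd' vs 'd' => same
  Position 4: 'd' vs 'c' => differ
Total differences (Hamming distance): 3

3


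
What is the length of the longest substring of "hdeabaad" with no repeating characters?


Input: "hdeabaad"
Sliding window (track last position of each char):
  Position 0 ('h'): window [0,0] length 1 -- new best
  Position 1 ('d'): window [0,1] length 2 -- new best
  Position 2 ('e'): window [0,2] length 3 -- new best
  Position 3 ('a'): window [0,3] length 4 -- new best
  Position 4 ('b'): window [0,4] length 5 -- new best
  Position 5 ('a'): repeat (last at 3), move window start to 4
  Position 5 ('a'): window [4,5] length 2
  Position 6 ('a'): repeat (last at 5), move window start to 6
  Position 6 ('a'): window [6,6] length 1
  Position 7 ('d'): window [6,7] length 2
Longest substring with no repeats: "hdeab" with length 5

5


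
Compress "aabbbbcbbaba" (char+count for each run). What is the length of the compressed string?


Input: aabbbbcbbaba
Runs:
  'a' x 2 => "a2"
  'b' x 4 => "b4"
  'c' x 1 => "c1"
  'b' x 2 => "b2"
  'a' x 1 => "a1"
  'b' x 1 => "b1"
  'a' x 1 => "a1"
Compressed: "a2b4c1b2a1b1a1"
Compressed length: 14

14


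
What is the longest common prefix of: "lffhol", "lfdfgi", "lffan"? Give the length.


Words: lffhol, lfdfgi, lffan
  Position 0: all 'l' => match
  Position 1: all 'f' => match
  Position 2: ('f', 'd', 'f') => mismatch, stop
LCP = "lf" (length 2)

2


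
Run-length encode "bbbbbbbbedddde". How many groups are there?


Input: bbbbbbbbedddde
Scanning for consecutive runs:
  Group 1: 'b' x 8 (positions 0-7)
  Group 2: 'e' x 1 (positions 8-8)
  Group 3: 'd' x 4 (positions 9-12)
  Group 4: 'e' x 1 (positions 13-13)
Total groups: 4

4


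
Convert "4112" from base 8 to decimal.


Input: "4112" in base 8
Positional expansion:
  Digit '4' (value 4) x 8^3 = 2048
  Digit '1' (value 1) x 8^2 = 64
  Digit '1' (value 1) x 8^1 = 8
  Digit '2' (value 2) x 8^0 = 2
Sum = 2122

2122


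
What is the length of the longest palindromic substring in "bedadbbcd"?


Input: "bedadbbcd"
Checking substrings for palindromes:
  [2:5] "dad" (len 3) => palindrome
  [5:7] "bb" (len 2) => palindrome
Longest palindromic substring: "dad" with length 3

3


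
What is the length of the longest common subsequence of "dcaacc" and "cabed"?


LCS of "dcaacc" and "cabed"
DP table:
           c    a    b    e    d
      0    0    0    0    0    0
  d   0    0    0    0    0    1
  c   0    1    1    1    1    1
  a   0    1    2    2    2    2
  a   0    1    2    2    2    2
  c   0    1    2    2    2    2
  c   0    1    2    2    2    2
LCS length = dp[6][5] = 2

2


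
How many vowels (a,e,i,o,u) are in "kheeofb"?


Input: kheeofb
Checking each character:
  'k' at position 0: consonant
  'h' at position 1: consonant
  'e' at position 2: vowel (running total: 1)
  'e' at position 3: vowel (running total: 2)
  'o' at position 4: vowel (running total: 3)
  'f' at position 5: consonant
  'b' at position 6: consonant
Total vowels: 3

3


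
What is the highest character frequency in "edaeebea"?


Input: edaeebea
Character counts:
  'a': 2
  'b': 1
  'd': 1
  'e': 4
Maximum frequency: 4

4


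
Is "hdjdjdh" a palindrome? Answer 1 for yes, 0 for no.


Input: hdjdjdh
Reversed: hdjdjdh
  Compare pos 0 ('h') with pos 6 ('h'): match
  Compare pos 1 ('d') with pos 5 ('d'): match
  Compare pos 2 ('j') with pos 4 ('j'): match
Result: palindrome

1


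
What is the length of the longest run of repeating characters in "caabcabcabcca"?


Input: "caabcabcabcca"
Scanning for longest run:
  Position 1 ('a'): new char, reset run to 1
  Position 2 ('a'): continues run of 'a', length=2
  Position 3 ('b'): new char, reset run to 1
  Position 4 ('c'): new char, reset run to 1
  Position 5 ('a'): new char, reset run to 1
  Position 6 ('b'): new char, reset run to 1
  Position 7 ('c'): new char, reset run to 1
  Position 8 ('a'): new char, reset run to 1
  Position 9 ('b'): new char, reset run to 1
  Position 10 ('c'): new char, reset run to 1
  Position 11 ('c'): continues run of 'c', length=2
  Position 12 ('a'): new char, reset run to 1
Longest run: 'a' with length 2

2


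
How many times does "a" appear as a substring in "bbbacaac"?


Searching for "a" in "bbbacaac"
Scanning each position:
  Position 0: "b" => no
  Position 1: "b" => no
  Position 2: "b" => no
  Position 3: "a" => MATCH
  Position 4: "c" => no
  Position 5: "a" => MATCH
  Position 6: "a" => MATCH
  Position 7: "c" => no
Total occurrences: 3

3


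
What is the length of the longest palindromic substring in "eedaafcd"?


Input: "eedaafcd"
Checking substrings for palindromes:
  [0:2] "ee" (len 2) => palindrome
  [3:5] "aa" (len 2) => palindrome
Longest palindromic substring: "ee" with length 2

2


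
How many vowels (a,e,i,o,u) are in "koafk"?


Input: koafk
Checking each character:
  'k' at position 0: consonant
  'o' at position 1: vowel (running total: 1)
  'a' at position 2: vowel (running total: 2)
  'f' at position 3: consonant
  'k' at position 4: consonant
Total vowels: 2

2


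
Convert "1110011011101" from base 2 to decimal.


Input: "1110011011101" in base 2
Positional expansion:
  Digit '1' (value 1) x 2^12 = 4096
  Digit '1' (value 1) x 2^11 = 2048
  Digit '1' (value 1) x 2^10 = 1024
  Digit '0' (value 0) x 2^9 = 0
  Digit '0' (value 0) x 2^8 = 0
  Digit '1' (value 1) x 2^7 = 128
  Digit '1' (value 1) x 2^6 = 64
  Digit '0' (value 0) x 2^5 = 0
  Digit '1' (value 1) x 2^4 = 16
  Digit '1' (value 1) x 2^3 = 8
  Digit '1' (value 1) x 2^2 = 4
  Digit '0' (value 0) x 2^1 = 0
  Digit '1' (value 1) x 2^0 = 1
Sum = 7389

7389


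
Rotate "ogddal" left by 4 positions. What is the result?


Input: "ogddal", rotate left by 4
First 4 characters: "ogdd"
Remaining characters: "al"
Concatenate remaining + first: "al" + "ogdd" = "alogdd"

alogdd


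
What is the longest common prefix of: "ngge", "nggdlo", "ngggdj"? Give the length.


Words: ngge, nggdlo, ngggdj
  Position 0: all 'n' => match
  Position 1: all 'g' => match
  Position 2: all 'g' => match
  Position 3: ('e', 'd', 'g') => mismatch, stop
LCP = "ngg" (length 3)

3


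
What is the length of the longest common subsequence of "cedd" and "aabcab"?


LCS of "cedd" and "aabcab"
DP table:
           a    a    b    c    a    b
      0    0    0    0    0    0    0
  c   0    0    0    0    1    1    1
  e   0    0    0    0    1    1    1
  d   0    0    0    0    1    1    1
  d   0    0    0    0    1    1    1
LCS length = dp[4][6] = 1

1


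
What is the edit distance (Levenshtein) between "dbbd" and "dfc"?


Computing edit distance: "dbbd" -> "dfc"
DP table:
           d    f    c
      0    1    2    3
  d   1    0    1    2
  b   2    1    1    2
  b   3    2    2    2
  d   4    3    3    3
Edit distance = dp[4][3] = 3

3


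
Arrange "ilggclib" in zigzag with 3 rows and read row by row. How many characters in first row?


Zigzag "ilggclib" into 3 rows:
Placing characters:
  'i' => row 0
  'l' => row 1
  'g' => row 2
  'g' => row 1
  'c' => row 0
  'l' => row 1
  'i' => row 2
  'b' => row 1
Rows:
  Row 0: "ic"
  Row 1: "lglb"
  Row 2: "gi"
First row length: 2

2


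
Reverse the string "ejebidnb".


Input: ejebidnb
Reading characters right to left:
  Position 7: 'b'
  Position 6: 'n'
  Position 5: 'd'
  Position 4: 'i'
  Position 3: 'b'
  Position 2: 'e'
  Position 1: 'j'
  Position 0: 'e'
Reversed: bndibeje

bndibeje


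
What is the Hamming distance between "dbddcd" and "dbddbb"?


Comparing "dbddcd" and "dbddbb" position by position:
  Position 0: 'd' vs 'd' => same
  Position 1: 'b' vs 'b' => same
  Position 2: 'd' vs 'd' => same
  Position 3: 'd' vs 'd' => same
  Position 4: 'c' vs 'b' => differ
  Position 5: 'd' vs 'b' => differ
Total differences (Hamming distance): 2

2


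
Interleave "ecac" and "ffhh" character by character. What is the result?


Interleaving "ecac" and "ffhh":
  Position 0: 'e' from first, 'f' from second => "ef"
  Position 1: 'c' from first, 'f' from second => "cf"
  Position 2: 'a' from first, 'h' from second => "ah"
  Position 3: 'c' from first, 'h' from second => "ch"
Result: efcfahch

efcfahch


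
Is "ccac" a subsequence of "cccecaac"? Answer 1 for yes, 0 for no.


Check if "ccac" is a subsequence of "cccecaac"
Greedy scan:
  Position 0 ('c'): matches sub[0] = 'c'
  Position 1 ('c'): matches sub[1] = 'c'
  Position 2 ('c'): no match needed
  Position 3 ('e'): no match needed
  Position 4 ('c'): no match needed
  Position 5 ('a'): matches sub[2] = 'a'
  Position 6 ('a'): no match needed
  Position 7 ('c'): matches sub[3] = 'c'
All 4 characters matched => is a subsequence

1


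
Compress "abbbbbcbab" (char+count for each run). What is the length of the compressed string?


Input: abbbbbcbab
Runs:
  'a' x 1 => "a1"
  'b' x 5 => "b5"
  'c' x 1 => "c1"
  'b' x 1 => "b1"
  'a' x 1 => "a1"
  'b' x 1 => "b1"
Compressed: "a1b5c1b1a1b1"
Compressed length: 12

12


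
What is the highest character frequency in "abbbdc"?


Input: abbbdc
Character counts:
  'a': 1
  'b': 3
  'c': 1
  'd': 1
Maximum frequency: 3

3


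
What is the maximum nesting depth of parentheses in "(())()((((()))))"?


Input: "(())()((((()))))"
Tracking depth:
  Position 0 '(': depth becomes 1
  Position 1 '(': depth becomes 2
  Position 2 ')': depth becomes 1
  Position 3 ')': depth becomes 0
  Position 4 '(': depth becomes 1
  Position 5 ')': depth becomes 0
  Position 6 '(': depth becomes 1
  Position 7 '(': depth becomes 2
  Position 8 '(': depth becomes 3
  Position 9 '(': depth becomes 4
  Position 10 '(': depth becomes 5
  Position 11 ')': depth becomes 4
  Position 12 ')': depth becomes 3
  Position 13 ')': depth becomes 2
  Position 14 ')': depth becomes 1
  Position 15 ')': depth becomes 0
Maximum depth reached: 5

5


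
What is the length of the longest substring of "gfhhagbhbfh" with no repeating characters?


Input: "gfhhagbhbfh"
Sliding window (track last position of each char):
  Position 0 ('g'): window [0,0] length 1 -- new best
  Position 1 ('f'): window [0,1] length 2 -- new best
  Position 2 ('h'): window [0,2] length 3 -- new best
  Position 3 ('h'): repeat (last at 2), move window start to 3
  Position 3 ('h'): window [3,3] length 1
  Position 4 ('a'): window [3,4] length 2
  Position 5 ('g'): window [3,5] length 3
  Position 6 ('b'): window [3,6] length 4 -- new best
  Position 7 ('h'): repeat (last at 3), move window start to 4
  Position 7 ('h'): window [4,7] length 4
  Position 8 ('b'): repeat (last at 6), move window start to 7
  Position 8 ('b'): window [7,8] length 2
  Position 9 ('f'): window [7,9] length 3
  Position 10 ('h'): repeat (last at 7), move window start to 8
  Position 10 ('h'): window [8,10] length 3
Longest substring with no repeats: "hagb" with length 4

4


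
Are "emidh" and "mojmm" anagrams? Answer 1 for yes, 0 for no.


Strings: "emidh", "mojmm"
Sorted first:  dehim
Sorted second: jmmmo
Differ at position 0: 'd' vs 'j' => not anagrams

0


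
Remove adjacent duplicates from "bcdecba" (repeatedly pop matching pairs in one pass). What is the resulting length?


Input: bcdecba
Stack-based adjacent duplicate removal:
  Read 'b': push. Stack: b
  Read 'c': push. Stack: bc
  Read 'd': push. Stack: bcd
  Read 'e': push. Stack: bcde
  Read 'c': push. Stack: bcdec
  Read 'b': push. Stack: bcdecb
  Read 'a': push. Stack: bcdecba
Final stack: "bcdecba" (length 7)

7


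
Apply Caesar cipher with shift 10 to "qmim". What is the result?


Caesar cipher: shift "qmim" by 10
  'q' (pos 16) + 10 = pos 0 = 'a'
  'm' (pos 12) + 10 = pos 22 = 'w'
  'i' (pos 8) + 10 = pos 18 = 's'
  'm' (pos 12) + 10 = pos 22 = 'w'
Result: awsw

awsw


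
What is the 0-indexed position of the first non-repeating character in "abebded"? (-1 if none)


Input: abebded
Character frequencies:
  'a': 1
  'b': 2
  'd': 2
  'e': 2
Scanning left to right for freq == 1:
  Position 0 ('a'): unique! => answer = 0

0


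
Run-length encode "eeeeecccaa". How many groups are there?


Input: eeeeecccaa
Scanning for consecutive runs:
  Group 1: 'e' x 5 (positions 0-4)
  Group 2: 'c' x 3 (positions 5-7)
  Group 3: 'a' x 2 (positions 8-9)
Total groups: 3

3


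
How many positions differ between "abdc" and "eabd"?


Comparing "abdc" and "eabd" position by position:
  Position 0: 'a' vs 'e' => DIFFER
  Position 1: 'b' vs 'a' => DIFFER
  Position 2: 'd' vs 'b' => DIFFER
  Position 3: 'c' vs 'd' => DIFFER
Positions that differ: 4

4


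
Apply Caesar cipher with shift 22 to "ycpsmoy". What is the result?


Caesar cipher: shift "ycpsmoy" by 22
  'y' (pos 24) + 22 = pos 20 = 'u'
  'c' (pos 2) + 22 = pos 24 = 'y'
  'p' (pos 15) + 22 = pos 11 = 'l'
  's' (pos 18) + 22 = pos 14 = 'o'
  'm' (pos 12) + 22 = pos 8 = 'i'
  'o' (pos 14) + 22 = pos 10 = 'k'
  'y' (pos 24) + 22 = pos 20 = 'u'
Result: uyloiku

uyloiku


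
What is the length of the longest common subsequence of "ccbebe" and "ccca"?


LCS of "ccbebe" and "ccca"
DP table:
           c    c    c    a
      0    0    0    0    0
  c   0    1    1    1    1
  c   0    1    2    2    2
  b   0    1    2    2    2
  e   0    1    2    2    2
  b   0    1    2    2    2
  e   0    1    2    2    2
LCS length = dp[6][4] = 2

2


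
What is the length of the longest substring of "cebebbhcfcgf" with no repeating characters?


Input: "cebebbhcfcgf"
Sliding window (track last position of each char):
  Position 0 ('c'): window [0,0] length 1 -- new best
  Position 1 ('e'): window [0,1] length 2 -- new best
  Position 2 ('b'): window [0,2] length 3 -- new best
  Position 3 ('e'): repeat (last at 1), move window start to 2
  Position 3 ('e'): window [2,3] length 2
  Position 4 ('b'): repeat (last at 2), move window start to 3
  Position 4 ('b'): window [3,4] length 2
  Position 5 ('b'): repeat (last at 4), move window start to 5
  Position 5 ('b'): window [5,5] length 1
  Position 6 ('h'): window [5,6] length 2
  Position 7 ('c'): window [5,7] length 3
  Position 8 ('f'): window [5,8] length 4 -- new best
  Position 9 ('c'): repeat (last at 7), move window start to 8
  Position 9 ('c'): window [8,9] length 2
  Position 10 ('g'): window [8,10] length 3
  Position 11 ('f'): repeat (last at 8), move window start to 9
  Position 11 ('f'): window [9,11] length 3
Longest substring with no repeats: "bhcf" with length 4

4


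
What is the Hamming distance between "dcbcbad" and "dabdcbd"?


Comparing "dcbcbad" and "dabdcbd" position by position:
  Position 0: 'd' vs 'd' => same
  Position 1: 'c' vs 'a' => differ
  Position 2: 'b' vs 'b' => same
  Position 3: 'c' vs 'd' => differ
  Position 4: 'b' vs 'c' => differ
  Position 5: 'a' vs 'b' => differ
  Position 6: 'd' vs 'd' => same
Total differences (Hamming distance): 4

4


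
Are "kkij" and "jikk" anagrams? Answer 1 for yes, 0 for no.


Strings: "kkij", "jikk"
Sorted first:  ijkk
Sorted second: ijkk
Sorted forms match => anagrams

1


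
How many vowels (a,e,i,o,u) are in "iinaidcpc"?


Input: iinaidcpc
Checking each character:
  'i' at position 0: vowel (running total: 1)
  'i' at position 1: vowel (running total: 2)
  'n' at position 2: consonant
  'a' at position 3: vowel (running total: 3)
  'i' at position 4: vowel (running total: 4)
  'd' at position 5: consonant
  'c' at position 6: consonant
  'p' at position 7: consonant
  'c' at position 8: consonant
Total vowels: 4

4


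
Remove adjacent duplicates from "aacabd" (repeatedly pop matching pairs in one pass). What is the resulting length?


Input: aacabd
Stack-based adjacent duplicate removal:
  Read 'a': push. Stack: a
  Read 'a': matches stack top 'a' => pop. Stack: (empty)
  Read 'c': push. Stack: c
  Read 'a': push. Stack: ca
  Read 'b': push. Stack: cab
  Read 'd': push. Stack: cabd
Final stack: "cabd" (length 4)

4


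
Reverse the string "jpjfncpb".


Input: jpjfncpb
Reading characters right to left:
  Position 7: 'b'
  Position 6: 'p'
  Position 5: 'c'
  Position 4: 'n'
  Position 3: 'f'
  Position 2: 'j'
  Position 1: 'p'
  Position 0: 'j'
Reversed: bpcnfjpj

bpcnfjpj


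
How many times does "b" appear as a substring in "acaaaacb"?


Searching for "b" in "acaaaacb"
Scanning each position:
  Position 0: "a" => no
  Position 1: "c" => no
  Position 2: "a" => no
  Position 3: "a" => no
  Position 4: "a" => no
  Position 5: "a" => no
  Position 6: "c" => no
  Position 7: "b" => MATCH
Total occurrences: 1

1


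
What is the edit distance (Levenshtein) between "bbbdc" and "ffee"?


Computing edit distance: "bbbdc" -> "ffee"
DP table:
           f    f    e    e
      0    1    2    3    4
  b   1    1    2    3    4
  b   2    2    2    3    4
  b   3    3    3    3    4
  d   4    4    4    4    4
  c   5    5    5    5    5
Edit distance = dp[5][4] = 5

5


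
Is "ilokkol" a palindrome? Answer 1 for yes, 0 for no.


Input: ilokkol
Reversed: lokkoli
  Compare pos 0 ('i') with pos 6 ('l'): MISMATCH
  Compare pos 1 ('l') with pos 5 ('o'): MISMATCH
  Compare pos 2 ('o') with pos 4 ('k'): MISMATCH
Result: not a palindrome

0


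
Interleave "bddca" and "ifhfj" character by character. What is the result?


Interleaving "bddca" and "ifhfj":
  Position 0: 'b' from first, 'i' from second => "bi"
  Position 1: 'd' from first, 'f' from second => "df"
  Position 2: 'd' from first, 'h' from second => "dh"
  Position 3: 'c' from first, 'f' from second => "cf"
  Position 4: 'a' from first, 'j' from second => "aj"
Result: bidfdhcfaj

bidfdhcfaj


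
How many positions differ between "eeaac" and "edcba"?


Comparing "eeaac" and "edcba" position by position:
  Position 0: 'e' vs 'e' => same
  Position 1: 'e' vs 'd' => DIFFER
  Position 2: 'a' vs 'c' => DIFFER
  Position 3: 'a' vs 'b' => DIFFER
  Position 4: 'c' vs 'a' => DIFFER
Positions that differ: 4

4


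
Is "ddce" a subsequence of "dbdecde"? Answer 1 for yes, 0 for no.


Check if "ddce" is a subsequence of "dbdecde"
Greedy scan:
  Position 0 ('d'): matches sub[0] = 'd'
  Position 1 ('b'): no match needed
  Position 2 ('d'): matches sub[1] = 'd'
  Position 3 ('e'): no match needed
  Position 4 ('c'): matches sub[2] = 'c'
  Position 5 ('d'): no match needed
  Position 6 ('e'): matches sub[3] = 'e'
All 4 characters matched => is a subsequence

1


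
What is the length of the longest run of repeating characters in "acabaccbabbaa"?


Input: "acabaccbabbaa"
Scanning for longest run:
  Position 1 ('c'): new char, reset run to 1
  Position 2 ('a'): new char, reset run to 1
  Position 3 ('b'): new char, reset run to 1
  Position 4 ('a'): new char, reset run to 1
  Position 5 ('c'): new char, reset run to 1
  Position 6 ('c'): continues run of 'c', length=2
  Position 7 ('b'): new char, reset run to 1
  Position 8 ('a'): new char, reset run to 1
  Position 9 ('b'): new char, reset run to 1
  Position 10 ('b'): continues run of 'b', length=2
  Position 11 ('a'): new char, reset run to 1
  Position 12 ('a'): continues run of 'a', length=2
Longest run: 'c' with length 2

2


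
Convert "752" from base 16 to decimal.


Input: "752" in base 16
Positional expansion:
  Digit '7' (value 7) x 16^2 = 1792
  Digit '5' (value 5) x 16^1 = 80
  Digit '2' (value 2) x 16^0 = 2
Sum = 1874

1874


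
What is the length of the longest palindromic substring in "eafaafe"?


Input: "eafaafe"
Checking substrings for palindromes:
  [2:6] "faaf" (len 4) => palindrome
  [1:4] "afa" (len 3) => palindrome
  [3:5] "aa" (len 2) => palindrome
Longest palindromic substring: "faaf" with length 4

4


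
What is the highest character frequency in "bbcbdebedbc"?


Input: bbcbdebedbc
Character counts:
  'b': 5
  'c': 2
  'd': 2
  'e': 2
Maximum frequency: 5

5


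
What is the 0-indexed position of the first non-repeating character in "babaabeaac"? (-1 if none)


Input: babaabeaac
Character frequencies:
  'a': 5
  'b': 3
  'c': 1
  'e': 1
Scanning left to right for freq == 1:
  Position 0 ('b'): freq=3, skip
  Position 1 ('a'): freq=5, skip
  Position 2 ('b'): freq=3, skip
  Position 3 ('a'): freq=5, skip
  Position 4 ('a'): freq=5, skip
  Position 5 ('b'): freq=3, skip
  Position 6 ('e'): unique! => answer = 6

6


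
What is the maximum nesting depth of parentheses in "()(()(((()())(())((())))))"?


Input: "()(()(((()())(())((())))))"
Tracking depth:
  Position 0 '(': depth becomes 1
  Position 1 ')': depth becomes 0
  Position 2 '(': depth becomes 1
  Position 3 '(': depth becomes 2
  Position 4 ')': depth becomes 1
  Position 5 '(': depth becomes 2
  Position 6 '(': depth becomes 3
  Position 7 '(': depth becomes 4
  Position 8 '(': depth becomes 5
  Position 9 ')': depth becomes 4
  Position 10 '(': depth becomes 5
  Position 11 ')': depth becomes 4
  Position 12 ')': depth becomes 3
  Position 13 '(': depth becomes 4
  Position 14 '(': depth becomes 5
  Position 15 ')': depth becomes 4
  Position 16 ')': depth becomes 3
  Position 17 '(': depth becomes 4
  Position 18 '(': depth becomes 5
  Position 19 '(': depth becomes 6
  Position 20 ')': depth becomes 5
  Position 21 ')': depth becomes 4
  Position 22 ')': depth becomes 3
  Position 23 ')': depth becomes 2
  Position 24 ')': depth becomes 1
  Position 25 ')': depth becomes 0
Maximum depth reached: 6

6


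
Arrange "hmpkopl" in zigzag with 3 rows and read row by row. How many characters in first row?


Zigzag "hmpkopl" into 3 rows:
Placing characters:
  'h' => row 0
  'm' => row 1
  'p' => row 2
  'k' => row 1
  'o' => row 0
  'p' => row 1
  'l' => row 2
Rows:
  Row 0: "ho"
  Row 1: "mkp"
  Row 2: "pl"
First row length: 2

2


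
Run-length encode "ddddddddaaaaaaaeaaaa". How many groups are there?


Input: ddddddddaaaaaaaeaaaa
Scanning for consecutive runs:
  Group 1: 'd' x 8 (positions 0-7)
  Group 2: 'a' x 7 (positions 8-14)
  Group 3: 'e' x 1 (positions 15-15)
  Group 4: 'a' x 4 (positions 16-19)
Total groups: 4

4


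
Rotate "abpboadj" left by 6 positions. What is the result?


Input: "abpboadj", rotate left by 6
First 6 characters: "abpboa"
Remaining characters: "dj"
Concatenate remaining + first: "dj" + "abpboa" = "djabpboa"

djabpboa


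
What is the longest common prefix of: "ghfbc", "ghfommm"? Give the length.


Words: ghfbc, ghfommm
  Position 0: all 'g' => match
  Position 1: all 'h' => match
  Position 2: all 'f' => match
  Position 3: ('b', 'o') => mismatch, stop
LCP = "ghf" (length 3)

3


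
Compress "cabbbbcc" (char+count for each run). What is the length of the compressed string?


Input: cabbbbcc
Runs:
  'c' x 1 => "c1"
  'a' x 1 => "a1"
  'b' x 4 => "b4"
  'c' x 2 => "c2"
Compressed: "c1a1b4c2"
Compressed length: 8

8


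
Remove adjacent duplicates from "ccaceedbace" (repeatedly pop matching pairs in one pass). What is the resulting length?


Input: ccaceedbace
Stack-based adjacent duplicate removal:
  Read 'c': push. Stack: c
  Read 'c': matches stack top 'c' => pop. Stack: (empty)
  Read 'a': push. Stack: a
  Read 'c': push. Stack: ac
  Read 'e': push. Stack: ace
  Read 'e': matches stack top 'e' => pop. Stack: ac
  Read 'd': push. Stack: acd
  Read 'b': push. Stack: acdb
  Read 'a': push. Stack: acdba
  Read 'c': push. Stack: acdbac
  Read 'e': push. Stack: acdbace
Final stack: "acdbace" (length 7)

7


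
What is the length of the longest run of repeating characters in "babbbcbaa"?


Input: "babbbcbaa"
Scanning for longest run:
  Position 1 ('a'): new char, reset run to 1
  Position 2 ('b'): new char, reset run to 1
  Position 3 ('b'): continues run of 'b', length=2
  Position 4 ('b'): continues run of 'b', length=3
  Position 5 ('c'): new char, reset run to 1
  Position 6 ('b'): new char, reset run to 1
  Position 7 ('a'): new char, reset run to 1
  Position 8 ('a'): continues run of 'a', length=2
Longest run: 'b' with length 3

3


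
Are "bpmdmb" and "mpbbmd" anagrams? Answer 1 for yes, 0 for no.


Strings: "bpmdmb", "mpbbmd"
Sorted first:  bbdmmp
Sorted second: bbdmmp
Sorted forms match => anagrams

1


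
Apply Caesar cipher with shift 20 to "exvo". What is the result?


Caesar cipher: shift "exvo" by 20
  'e' (pos 4) + 20 = pos 24 = 'y'
  'x' (pos 23) + 20 = pos 17 = 'r'
  'v' (pos 21) + 20 = pos 15 = 'p'
  'o' (pos 14) + 20 = pos 8 = 'i'
Result: yrpi

yrpi


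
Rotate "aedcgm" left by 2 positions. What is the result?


Input: "aedcgm", rotate left by 2
First 2 characters: "ae"
Remaining characters: "dcgm"
Concatenate remaining + first: "dcgm" + "ae" = "dcgmae"

dcgmae


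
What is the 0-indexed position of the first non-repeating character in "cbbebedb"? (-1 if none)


Input: cbbebedb
Character frequencies:
  'b': 4
  'c': 1
  'd': 1
  'e': 2
Scanning left to right for freq == 1:
  Position 0 ('c'): unique! => answer = 0

0


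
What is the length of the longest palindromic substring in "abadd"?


Input: "abadd"
Checking substrings for palindromes:
  [0:3] "aba" (len 3) => palindrome
  [3:5] "dd" (len 2) => palindrome
Longest palindromic substring: "aba" with length 3

3
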